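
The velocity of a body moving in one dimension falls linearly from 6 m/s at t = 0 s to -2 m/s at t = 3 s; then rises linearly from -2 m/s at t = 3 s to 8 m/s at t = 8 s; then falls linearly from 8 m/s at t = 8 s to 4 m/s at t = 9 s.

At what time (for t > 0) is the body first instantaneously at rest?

t = 2.25 s

v changes sign on 0–3 s (from 6 to -2); the graph is linear there, so v = 0 at t = 0 + (-6)·(3 − 0)/(-2 − 6) = 2.25 s.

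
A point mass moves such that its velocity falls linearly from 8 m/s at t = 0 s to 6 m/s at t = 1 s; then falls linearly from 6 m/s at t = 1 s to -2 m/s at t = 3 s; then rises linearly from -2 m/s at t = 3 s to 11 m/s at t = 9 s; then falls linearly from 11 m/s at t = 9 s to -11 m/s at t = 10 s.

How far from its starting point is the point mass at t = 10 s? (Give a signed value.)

38 m

Displacement is the signed area under the v-t curve.
0–1 s: ½(8 + 6)(1) = 7 m
1–3 s: ½(6 + -2)(2) = 4 m
3–9 s: ½(-2 + 11)(6) = 27 m
9–10 s: ½(11 + -11)(1) = 0 m
Net displacement = 38 m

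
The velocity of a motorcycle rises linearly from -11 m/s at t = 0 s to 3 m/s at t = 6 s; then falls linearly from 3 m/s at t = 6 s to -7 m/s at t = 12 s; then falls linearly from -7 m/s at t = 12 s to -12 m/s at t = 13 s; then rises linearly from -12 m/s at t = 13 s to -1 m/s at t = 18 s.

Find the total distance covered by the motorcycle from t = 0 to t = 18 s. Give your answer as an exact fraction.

3054/35 m

Total distance travelled is ∫|v| dt — sum the magnitudes of each area piece.
0–6 s: v = 0 at t = 33/7 s; triangle areas 363/14 + 27/14 = 195/7 m
6–12 s: v = 0 at t = 7.8 s; triangle areas 2.7 + 14.7 = 17.4 m
12–13 s: |½(-7 + -12)(1)| = 9.5 m
13–18 s: |½(-12 + -1)(5)| = 32.5 m
Total distance = 3054/35 m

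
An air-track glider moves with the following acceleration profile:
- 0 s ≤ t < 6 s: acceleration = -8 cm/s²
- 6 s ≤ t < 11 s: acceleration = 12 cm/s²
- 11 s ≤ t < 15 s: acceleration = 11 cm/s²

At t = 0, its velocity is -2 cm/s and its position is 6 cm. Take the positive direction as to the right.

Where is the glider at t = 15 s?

-122 cm

On each constant-a segment, Δv = aΔt and Δx = v₀Δt + ½aΔt²; chain segment to segment.
0–6 s: v starts -2 cm/s; Δx = -2·6 + ½·-8·6² = -156 cm; v ends -50 cm/s.
6–11 s: v starts -50 cm/s; Δx = -50·5 + ½·12·5² = -100 cm; v ends 10 cm/s.
11–15 s: v starts 10 cm/s; Δx = 10·4 + ½·11·4² = 128 cm; v ends 54 cm/s.
x(15) = 6 + Σ Δx = -122 cm.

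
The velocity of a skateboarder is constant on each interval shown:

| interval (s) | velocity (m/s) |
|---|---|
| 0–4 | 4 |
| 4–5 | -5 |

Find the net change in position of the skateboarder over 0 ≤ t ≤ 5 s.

Displacement is the signed area under the v-t curve.
0–4 s: 4 × 4 = 16 m
4–5 s: -5 × 1 = -5 m
Net displacement = 11 m

11 m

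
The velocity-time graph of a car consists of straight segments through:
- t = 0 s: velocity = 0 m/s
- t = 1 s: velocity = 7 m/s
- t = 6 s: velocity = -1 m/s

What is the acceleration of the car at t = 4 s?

Acceleration is the slope of the v-t graph on 1–6 s: (-1 − 7)/(6 − 1) = -1.6 m/s².

-1.6 m/s²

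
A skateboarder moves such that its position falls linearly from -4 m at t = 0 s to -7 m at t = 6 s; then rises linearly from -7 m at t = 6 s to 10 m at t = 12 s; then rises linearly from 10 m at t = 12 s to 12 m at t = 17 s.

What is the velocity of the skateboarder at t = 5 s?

Velocity is the slope of the x-t graph on 0–6 s: (-7 − -4)/(6 − 0) = -0.5 m/s.

-0.5 m/s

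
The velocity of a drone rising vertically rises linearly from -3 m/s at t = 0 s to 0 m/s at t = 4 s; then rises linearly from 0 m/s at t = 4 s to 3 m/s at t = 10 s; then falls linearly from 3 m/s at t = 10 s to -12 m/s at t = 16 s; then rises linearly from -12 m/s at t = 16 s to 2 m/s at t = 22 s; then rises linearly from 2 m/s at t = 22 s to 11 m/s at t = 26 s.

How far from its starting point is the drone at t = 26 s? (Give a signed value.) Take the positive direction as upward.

Net displacement equals the area under the velocity-time graph (areas below the axis count negative).
0–4 s: ½(-3 + 0)(4) = -6 m
4–10 s: ½(0 + 3)(6) = 9 m
10–16 s: ½(3 + -12)(6) = -27 m
16–22 s: ½(-12 + 2)(6) = -30 m
22–26 s: ½(2 + 11)(4) = 26 m
Net displacement = -28 m

-28 m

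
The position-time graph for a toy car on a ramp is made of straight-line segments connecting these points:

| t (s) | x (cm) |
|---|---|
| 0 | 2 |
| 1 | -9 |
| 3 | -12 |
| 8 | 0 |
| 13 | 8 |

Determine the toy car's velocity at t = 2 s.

-1.5 cm/s

Velocity is the slope of the x-t graph on 1–3 s: (-12 − -9)/(3 − 1) = -1.5 cm/s.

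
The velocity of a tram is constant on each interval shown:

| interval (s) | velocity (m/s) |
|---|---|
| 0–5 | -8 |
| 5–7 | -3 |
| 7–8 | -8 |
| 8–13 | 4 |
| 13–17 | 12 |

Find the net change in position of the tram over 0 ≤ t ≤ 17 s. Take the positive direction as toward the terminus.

Displacement is the signed area under the v-t curve.
0–5 s: -8 × 5 = -40 m
5–7 s: -3 × 2 = -6 m
7–8 s: -8 × 1 = -8 m
8–13 s: 4 × 5 = 20 m
13–17 s: 12 × 4 = 48 m
Net displacement = 14 m

14 m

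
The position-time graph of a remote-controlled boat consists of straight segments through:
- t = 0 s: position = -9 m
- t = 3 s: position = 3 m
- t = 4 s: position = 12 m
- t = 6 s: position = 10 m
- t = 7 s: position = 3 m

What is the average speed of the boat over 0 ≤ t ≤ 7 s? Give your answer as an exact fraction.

30/7 m/s

Average speed = (total path length)/(elapsed time); on a piecewise-linear x-t graph the path length is Σ|Δx|.
0–3 s: |Δx| = |3 − -9| = 12 m
3–4 s: |Δx| = |12 − 3| = 9 m
4–6 s: |Δx| = |10 − 12| = 2 m
6–7 s: |Δx| = |3 − 10| = 7 m
Total path = 30 m; average speed = 30/7 = 30/7 m/s.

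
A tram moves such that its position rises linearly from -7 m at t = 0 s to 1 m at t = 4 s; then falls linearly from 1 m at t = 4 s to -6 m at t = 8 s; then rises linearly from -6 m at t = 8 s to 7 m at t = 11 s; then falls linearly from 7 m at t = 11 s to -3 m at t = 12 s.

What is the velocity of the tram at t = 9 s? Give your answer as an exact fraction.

13/3 m/s

Velocity is the slope of the x-t graph on 8–11 s: (7 − -6)/(11 − 8) = 13/3 m/s.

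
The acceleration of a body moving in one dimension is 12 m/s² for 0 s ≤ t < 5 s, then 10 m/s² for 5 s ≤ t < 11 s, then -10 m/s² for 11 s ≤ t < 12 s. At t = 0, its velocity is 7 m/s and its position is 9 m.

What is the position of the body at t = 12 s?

898 m

On each constant-a segment, Δv = aΔt and Δx = v₀Δt + ½aΔt²; chain segment to segment.
0–5 s: v starts 7 m/s; Δx = 7·5 + ½·12·5² = 185 m; v ends 67 m/s.
5–11 s: v starts 67 m/s; Δx = 67·6 + ½·10·6² = 582 m; v ends 127 m/s.
11–12 s: v starts 127 m/s; Δx = 127·1 + ½·-10·1² = 122 m; v ends 117 m/s.
x(12) = 9 + Σ Δx = 898 m.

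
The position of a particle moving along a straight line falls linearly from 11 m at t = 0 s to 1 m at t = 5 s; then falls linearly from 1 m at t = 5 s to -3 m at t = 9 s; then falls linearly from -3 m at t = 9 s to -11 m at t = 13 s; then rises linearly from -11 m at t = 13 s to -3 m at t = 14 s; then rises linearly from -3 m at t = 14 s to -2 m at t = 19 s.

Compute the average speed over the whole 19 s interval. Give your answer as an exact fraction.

31/19 m/s

Average speed = (total path length)/(elapsed time); on a piecewise-linear x-t graph the path length is Σ|Δx|.
0–5 s: |Δx| = |1 − 11| = 10 m
5–9 s: |Δx| = |-3 − 1| = 4 m
9–13 s: |Δx| = |-11 − -3| = 8 m
13–14 s: |Δx| = |-3 − -11| = 8 m
14–19 s: |Δx| = |-2 − -3| = 1 m
Total path = 31 m; average speed = 31/19 = 31/19 m/s.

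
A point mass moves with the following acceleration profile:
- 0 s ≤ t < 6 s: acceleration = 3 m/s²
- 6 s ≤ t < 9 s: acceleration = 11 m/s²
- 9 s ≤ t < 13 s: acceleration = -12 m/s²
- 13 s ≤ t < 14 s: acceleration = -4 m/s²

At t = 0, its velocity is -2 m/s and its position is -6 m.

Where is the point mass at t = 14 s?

232.5 m

On each constant-a segment, Δv = aΔt and Δx = v₀Δt + ½aΔt²; chain segment to segment.
0–6 s: v starts -2 m/s; Δx = -2·6 + ½·3·6² = 42 m; v ends 16 m/s.
6–9 s: v starts 16 m/s; Δx = 16·3 + ½·11·3² = 97.5 m; v ends 49 m/s.
9–13 s: v starts 49 m/s; Δx = 49·4 + ½·-12·4² = 100 m; v ends 1 m/s.
13–14 s: v starts 1 m/s; Δx = 1·1 + ½·-4·1² = -1 m; v ends -3 m/s.
x(14) = -6 + Σ Δx = 232.5 m.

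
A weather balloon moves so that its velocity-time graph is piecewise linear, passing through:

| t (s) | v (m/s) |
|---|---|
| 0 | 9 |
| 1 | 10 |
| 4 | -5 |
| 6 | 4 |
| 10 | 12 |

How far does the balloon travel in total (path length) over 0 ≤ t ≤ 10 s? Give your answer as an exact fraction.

Distance (not displacement) is the total path length: add the absolute areas under v-t.
0–1 s: |½(9 + 10)(1)| = 9.5 m
1–4 s: v = 0 at t = 3 s; triangle areas 10 + 2.5 = 12.5 m
4–6 s: v = 0 at t = 46/9 s; triangle areas 25/9 + 16/9 = 41/9 m
6–10 s: |½(4 + 12)(4)| = 32 m
Total distance = 527/9 m

527/9 m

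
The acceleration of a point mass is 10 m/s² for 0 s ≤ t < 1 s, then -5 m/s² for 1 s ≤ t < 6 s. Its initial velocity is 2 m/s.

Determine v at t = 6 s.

-13 m/s

Δv equals the area under the a-t graph; then v = v₀ + Δv.
0–1 s: 10 × 1 = 10 m/s
1–6 s: -5 × 5 = -25 m/s
Δv = -15 m/s, so v(6) = 2 + (-15) = -13 m/s.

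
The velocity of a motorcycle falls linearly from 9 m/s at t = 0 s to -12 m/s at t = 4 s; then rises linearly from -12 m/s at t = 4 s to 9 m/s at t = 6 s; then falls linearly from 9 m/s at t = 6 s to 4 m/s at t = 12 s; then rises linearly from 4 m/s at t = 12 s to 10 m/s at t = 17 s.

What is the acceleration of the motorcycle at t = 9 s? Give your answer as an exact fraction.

Acceleration is the slope of the v-t graph on 6–12 s: (4 − 9)/(12 − 6) = -5/6 m/s².

-5/6 m/s²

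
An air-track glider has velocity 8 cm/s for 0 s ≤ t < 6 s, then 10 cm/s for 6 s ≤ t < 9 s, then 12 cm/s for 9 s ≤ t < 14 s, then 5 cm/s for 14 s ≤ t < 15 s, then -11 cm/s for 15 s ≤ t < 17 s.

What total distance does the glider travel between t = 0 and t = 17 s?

Total distance travelled is ∫|v| dt — sum the magnitudes of each area piece.
0–6 s: |8| × 6 = 48 cm
6–9 s: |10| × 3 = 30 cm
9–14 s: |12| × 5 = 60 cm
14–15 s: |5| × 1 = 5 cm
15–17 s: |-11| × 2 = 22 cm
Total distance = 165 cm

165 cm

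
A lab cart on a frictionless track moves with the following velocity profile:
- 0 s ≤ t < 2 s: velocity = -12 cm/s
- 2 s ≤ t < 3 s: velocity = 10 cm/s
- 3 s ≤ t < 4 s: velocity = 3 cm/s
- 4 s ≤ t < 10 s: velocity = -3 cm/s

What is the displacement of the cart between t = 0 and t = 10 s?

Displacement is the signed area under the v-t curve.
0–2 s: -12 × 2 = -24 cm
2–3 s: 10 × 1 = 10 cm
3–4 s: 3 × 1 = 3 cm
4–10 s: -3 × 6 = -18 cm
Net displacement = -29 cm

-29 cm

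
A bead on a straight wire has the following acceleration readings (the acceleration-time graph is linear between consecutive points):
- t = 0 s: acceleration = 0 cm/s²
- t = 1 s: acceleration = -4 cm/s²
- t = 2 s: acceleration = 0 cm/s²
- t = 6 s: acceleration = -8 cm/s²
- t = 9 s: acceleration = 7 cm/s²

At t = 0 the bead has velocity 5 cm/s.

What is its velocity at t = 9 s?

Δv equals the area under the a-t graph; then v = v₀ + Δv.
0–1 s: ½(0 + -4)(1) = -2 cm/s
1–2 s: ½(-4 + 0)(1) = -2 cm/s
2–6 s: ½(0 + -8)(4) = -16 cm/s
6–9 s: ½(-8 + 7)(3) = -1.5 cm/s
Δv = -21.5 cm/s, so v(9) = 5 + (-21.5) = -16.5 cm/s.

-16.5 cm/s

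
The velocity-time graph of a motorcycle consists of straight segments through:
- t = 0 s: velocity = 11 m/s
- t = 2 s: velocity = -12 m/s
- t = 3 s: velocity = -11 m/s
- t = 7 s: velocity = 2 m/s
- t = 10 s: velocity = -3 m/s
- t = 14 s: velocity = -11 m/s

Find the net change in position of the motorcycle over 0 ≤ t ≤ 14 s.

-60 m

Displacement is the signed area under the v-t curve.
0–2 s: ½(11 + -12)(2) = -1 m
2–3 s: ½(-12 + -11)(1) = -11.5 m
3–7 s: ½(-11 + 2)(4) = -18 m
7–10 s: ½(2 + -3)(3) = -1.5 m
10–14 s: ½(-3 + -11)(4) = -28 m
Net displacement = -60 m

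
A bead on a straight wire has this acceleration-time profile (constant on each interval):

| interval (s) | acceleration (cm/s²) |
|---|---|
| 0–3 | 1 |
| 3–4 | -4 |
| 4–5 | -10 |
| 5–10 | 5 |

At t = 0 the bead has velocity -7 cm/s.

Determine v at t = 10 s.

7 cm/s

Δv equals the area under the a-t graph; then v = v₀ + Δv.
0–3 s: 1 × 3 = 3 cm/s
3–4 s: -4 × 1 = -4 cm/s
4–5 s: -10 × 1 = -10 cm/s
5–10 s: 5 × 5 = 25 cm/s
Δv = 14 cm/s, so v(10) = -7 + (14) = 7 cm/s.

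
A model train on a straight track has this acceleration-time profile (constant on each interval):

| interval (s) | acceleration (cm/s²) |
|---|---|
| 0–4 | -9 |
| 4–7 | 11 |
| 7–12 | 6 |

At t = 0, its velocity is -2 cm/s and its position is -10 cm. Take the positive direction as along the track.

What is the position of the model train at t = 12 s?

On each constant-a segment, Δv = aΔt and Δx = v₀Δt + ½aΔt²; chain segment to segment.
0–4 s: v starts -2 cm/s; Δx = -2·4 + ½·-9·4² = -80 cm; v ends -38 cm/s.
4–7 s: v starts -38 cm/s; Δx = -38·3 + ½·11·3² = -64.5 cm; v ends -5 cm/s.
7–12 s: v starts -5 cm/s; Δx = -5·5 + ½·6·5² = 50 cm; v ends 25 cm/s.
x(12) = -10 + Σ Δx = -104.5 cm.

-104.5 cm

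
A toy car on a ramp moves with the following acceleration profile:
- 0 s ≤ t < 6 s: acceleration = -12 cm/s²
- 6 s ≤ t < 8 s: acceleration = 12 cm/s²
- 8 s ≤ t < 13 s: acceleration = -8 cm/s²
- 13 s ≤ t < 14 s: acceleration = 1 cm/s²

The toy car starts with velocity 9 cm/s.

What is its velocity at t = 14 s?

Δv equals the area under the a-t graph; then v = v₀ + Δv.
0–6 s: -12 × 6 = -72 cm/s
6–8 s: 12 × 2 = 24 cm/s
8–13 s: -8 × 5 = -40 cm/s
13–14 s: 1 × 1 = 1 cm/s
Δv = -87 cm/s, so v(14) = 9 + (-87) = -78 cm/s.

-78 cm/s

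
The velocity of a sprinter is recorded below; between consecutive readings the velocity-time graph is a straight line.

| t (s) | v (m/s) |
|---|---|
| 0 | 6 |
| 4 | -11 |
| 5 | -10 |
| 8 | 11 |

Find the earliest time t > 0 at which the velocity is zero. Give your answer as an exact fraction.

v changes sign on 0–4 s (from 6 to -11); the graph is linear there, so v = 0 at t = 0 + (-6)·(4 − 0)/(-11 − 6) = 24/17 s.

t = 24/17 s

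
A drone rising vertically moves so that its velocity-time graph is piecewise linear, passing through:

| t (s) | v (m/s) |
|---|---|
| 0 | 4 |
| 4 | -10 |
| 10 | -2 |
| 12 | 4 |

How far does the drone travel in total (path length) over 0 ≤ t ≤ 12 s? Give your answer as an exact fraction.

1174/21 m

Total distance travelled is ∫|v| dt — sum the magnitudes of each area piece.
0–4 s: v = 0 at t = 8/7 s; triangle areas 16/7 + 100/7 = 116/7 m
4–10 s: |½(-10 + -2)(6)| = 36 m
10–12 s: v = 0 at t = 32/3 s; triangle areas 2/3 + 8/3 = 10/3 m
Total distance = 1174/21 m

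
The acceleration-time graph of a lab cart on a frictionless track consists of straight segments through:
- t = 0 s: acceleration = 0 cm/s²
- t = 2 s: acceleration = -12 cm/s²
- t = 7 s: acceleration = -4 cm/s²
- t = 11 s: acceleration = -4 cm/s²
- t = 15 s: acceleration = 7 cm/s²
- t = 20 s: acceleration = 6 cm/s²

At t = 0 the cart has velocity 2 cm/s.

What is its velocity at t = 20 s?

Δv equals the area under the a-t graph; then v = v₀ + Δv.
0–2 s: ½(0 + -12)(2) = -12 cm/s
2–7 s: ½(-12 + -4)(5) = -40 cm/s
7–11 s: -4 × 4 = -16 cm/s
11–15 s: ½(-4 + 7)(4) = 6 cm/s
15–20 s: ½(7 + 6)(5) = 32.5 cm/s
Δv = -29.5 cm/s, so v(20) = 2 + (-29.5) = -27.5 cm/s.

-27.5 cm/s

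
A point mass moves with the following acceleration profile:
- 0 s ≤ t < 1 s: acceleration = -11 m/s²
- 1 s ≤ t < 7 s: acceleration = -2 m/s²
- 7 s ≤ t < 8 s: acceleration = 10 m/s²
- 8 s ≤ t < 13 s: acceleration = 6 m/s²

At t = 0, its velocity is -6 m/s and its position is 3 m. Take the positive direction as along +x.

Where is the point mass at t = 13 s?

On each constant-a segment, Δv = aΔt and Δx = v₀Δt + ½aΔt²; chain segment to segment.
0–1 s: v starts -6 m/s; Δx = -6·1 + ½·-11·1² = -11.5 m; v ends -17 m/s.
1–7 s: v starts -17 m/s; Δx = -17·6 + ½·-2·6² = -138 m; v ends -29 m/s.
7–8 s: v starts -29 m/s; Δx = -29·1 + ½·10·1² = -24 m; v ends -19 m/s.
8–13 s: v starts -19 m/s; Δx = -19·5 + ½·6·5² = -20 m; v ends 11 m/s.
x(13) = 3 + Σ Δx = -190.5 m.

-190.5 m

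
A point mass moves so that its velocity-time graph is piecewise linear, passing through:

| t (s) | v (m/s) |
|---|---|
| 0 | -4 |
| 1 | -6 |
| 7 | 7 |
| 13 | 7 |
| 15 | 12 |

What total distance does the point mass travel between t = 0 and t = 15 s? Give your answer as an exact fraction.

Total distance travelled is ∫|v| dt — sum the magnitudes of each area piece.
0–1 s: |½(-4 + -6)(1)| = 5 m
1–7 s: v = 0 at t = 49/13 s; triangle areas 108/13 + 147/13 = 255/13 m
7–13 s: |7| × 6 = 42 m
13–15 s: |½(7 + 12)(2)| = 19 m
Total distance = 1113/13 m

1113/13 m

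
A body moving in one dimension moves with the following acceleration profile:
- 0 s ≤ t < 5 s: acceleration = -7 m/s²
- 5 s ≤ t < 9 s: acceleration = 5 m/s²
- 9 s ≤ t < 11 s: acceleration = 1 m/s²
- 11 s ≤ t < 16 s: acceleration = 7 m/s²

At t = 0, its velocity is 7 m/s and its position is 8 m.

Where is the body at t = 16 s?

On each constant-a segment, Δv = aΔt and Δx = v₀Δt + ½aΔt²; chain segment to segment.
0–5 s: v starts 7 m/s; Δx = 7·5 + ½·-7·5² = -52.5 m; v ends -28 m/s.
5–9 s: v starts -28 m/s; Δx = -28·4 + ½·5·4² = -72 m; v ends -8 m/s.
9–11 s: v starts -8 m/s; Δx = -8·2 + ½·1·2² = -14 m; v ends -6 m/s.
11–16 s: v starts -6 m/s; Δx = -6·5 + ½·7·5² = 57.5 m; v ends 29 m/s.
x(16) = 8 + Σ Δx = -73 m.

-73 m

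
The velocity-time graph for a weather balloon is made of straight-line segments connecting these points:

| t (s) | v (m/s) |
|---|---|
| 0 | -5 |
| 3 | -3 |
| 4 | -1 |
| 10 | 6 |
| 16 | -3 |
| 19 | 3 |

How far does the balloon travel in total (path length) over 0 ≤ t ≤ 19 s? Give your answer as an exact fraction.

691/14 m

Distance (not displacement) is the total path length: add the absolute areas under v-t.
0–3 s: |½(-5 + -3)(3)| = 12 m
3–4 s: |½(-3 + -1)(1)| = 2 m
4–10 s: v = 0 at t = 34/7 s; triangle areas 3/7 + 108/7 = 111/7 m
10–16 s: v = 0 at t = 14 s; triangle areas 12 + 3 = 15 m
16–19 s: v = 0 at t = 17.5 s; triangle areas 2.25 + 2.25 = 4.5 m
Total distance = 691/14 m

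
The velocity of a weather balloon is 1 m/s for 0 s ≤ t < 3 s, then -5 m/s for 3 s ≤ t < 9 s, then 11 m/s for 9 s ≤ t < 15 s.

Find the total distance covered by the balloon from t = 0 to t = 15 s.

Distance (not displacement) is the total path length: add the absolute areas under v-t.
0–3 s: |1| × 3 = 3 m
3–9 s: |-5| × 6 = 30 m
9–15 s: |11| × 6 = 66 m
Total distance = 99 m

99 m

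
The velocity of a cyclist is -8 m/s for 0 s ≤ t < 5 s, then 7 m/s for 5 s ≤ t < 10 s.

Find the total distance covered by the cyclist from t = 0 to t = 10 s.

Distance (not displacement) is the total path length: add the absolute areas under v-t.
0–5 s: |-8| × 5 = 40 m
5–10 s: |7| × 5 = 35 m
Total distance = 75 m

75 m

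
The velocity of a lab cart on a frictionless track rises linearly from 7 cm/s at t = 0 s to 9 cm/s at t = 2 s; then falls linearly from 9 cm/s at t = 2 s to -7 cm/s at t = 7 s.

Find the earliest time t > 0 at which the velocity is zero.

t = 4.8125 s

v changes sign on 2–7 s (from 9 to -7); the graph is linear there, so v = 0 at t = 2 + (-9)·(7 − 2)/(-7 − 9) = 4.8125 s.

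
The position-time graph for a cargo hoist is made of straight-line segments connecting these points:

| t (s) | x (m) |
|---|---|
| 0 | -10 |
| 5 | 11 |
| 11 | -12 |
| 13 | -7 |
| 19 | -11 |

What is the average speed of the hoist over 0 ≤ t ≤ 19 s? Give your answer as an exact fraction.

53/19 m/s

Average speed = (total path length)/(elapsed time); on a piecewise-linear x-t graph the path length is Σ|Δx|.
0–5 s: |Δx| = |11 − -10| = 21 m
5–11 s: |Δx| = |-12 − 11| = 23 m
11–13 s: |Δx| = |-7 − -12| = 5 m
13–19 s: |Δx| = |-11 − -7| = 4 m
Total path = 53 m; average speed = 53/19 = 53/19 m/s.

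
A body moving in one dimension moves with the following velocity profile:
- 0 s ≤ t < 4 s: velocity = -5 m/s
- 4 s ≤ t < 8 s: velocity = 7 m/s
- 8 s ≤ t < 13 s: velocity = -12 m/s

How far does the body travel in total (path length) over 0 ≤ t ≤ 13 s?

108 m

Total distance travelled is ∫|v| dt — sum the magnitudes of each area piece.
0–4 s: |-5| × 4 = 20 m
4–8 s: |7| × 4 = 28 m
8–13 s: |-12| × 5 = 60 m
Total distance = 108 m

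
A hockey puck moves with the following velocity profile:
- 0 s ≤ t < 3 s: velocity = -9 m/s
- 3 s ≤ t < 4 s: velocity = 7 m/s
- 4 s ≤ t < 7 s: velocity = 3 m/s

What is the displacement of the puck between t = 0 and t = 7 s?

Net displacement equals the area under the velocity-time graph (areas below the axis count negative).
0–3 s: -9 × 3 = -27 m
3–4 s: 7 × 1 = 7 m
4–7 s: 3 × 3 = 9 m
Net displacement = -11 m

-11 m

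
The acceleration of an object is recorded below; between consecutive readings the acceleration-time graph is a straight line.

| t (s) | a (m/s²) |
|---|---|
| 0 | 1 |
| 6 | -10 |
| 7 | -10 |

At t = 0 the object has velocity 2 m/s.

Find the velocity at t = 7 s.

Δv equals the area under the a-t graph; then v = v₀ + Δv.
0–6 s: ½(1 + -10)(6) = -27 m/s
6–7 s: -10 × 1 = -10 m/s
Δv = -37 m/s, so v(7) = 2 + (-37) = -35 m/s.

-35 m/s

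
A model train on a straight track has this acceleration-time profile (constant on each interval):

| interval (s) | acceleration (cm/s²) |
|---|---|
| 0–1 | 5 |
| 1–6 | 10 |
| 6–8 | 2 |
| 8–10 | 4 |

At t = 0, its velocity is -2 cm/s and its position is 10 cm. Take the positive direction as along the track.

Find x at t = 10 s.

On each constant-a segment, Δv = aΔt and Δx = v₀Δt + ½aΔt²; chain segment to segment.
0–1 s: v starts -2 cm/s; Δx = -2·1 + ½·5·1² = 0.5 cm; v ends 3 cm/s.
1–6 s: v starts 3 cm/s; Δx = 3·5 + ½·10·5² = 140 cm; v ends 53 cm/s.
6–8 s: v starts 53 cm/s; Δx = 53·2 + ½·2·2² = 110 cm; v ends 57 cm/s.
8–10 s: v starts 57 cm/s; Δx = 57·2 + ½·4·2² = 122 cm; v ends 65 cm/s.
x(10) = 10 + Σ Δx = 382.5 cm.

382.5 cm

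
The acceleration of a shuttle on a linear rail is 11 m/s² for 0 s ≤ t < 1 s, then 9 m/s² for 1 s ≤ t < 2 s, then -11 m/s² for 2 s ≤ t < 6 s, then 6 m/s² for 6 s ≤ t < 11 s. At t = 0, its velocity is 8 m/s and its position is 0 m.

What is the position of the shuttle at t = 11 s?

56 m

On each constant-a segment, Δv = aΔt and Δx = v₀Δt + ½aΔt²; chain segment to segment.
0–1 s: v starts 8 m/s; Δx = 8·1 + ½·11·1² = 13.5 m; v ends 19 m/s.
1–2 s: v starts 19 m/s; Δx = 19·1 + ½·9·1² = 23.5 m; v ends 28 m/s.
2–6 s: v starts 28 m/s; Δx = 28·4 + ½·-11·4² = 24 m; v ends -16 m/s.
6–11 s: v starts -16 m/s; Δx = -16·5 + ½·6·5² = -5 m; v ends 14 m/s.
x(11) = 0 + Σ Δx = 56 m.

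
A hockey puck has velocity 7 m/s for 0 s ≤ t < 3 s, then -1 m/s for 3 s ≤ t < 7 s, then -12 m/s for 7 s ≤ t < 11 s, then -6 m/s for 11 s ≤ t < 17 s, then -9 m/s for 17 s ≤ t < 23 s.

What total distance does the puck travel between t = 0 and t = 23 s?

Total distance travelled is ∫|v| dt — sum the magnitudes of each area piece.
0–3 s: |7| × 3 = 21 m
3–7 s: |-1| × 4 = 4 m
7–11 s: |-12| × 4 = 48 m
11–17 s: |-6| × 6 = 36 m
17–23 s: |-9| × 6 = 54 m
Total distance = 163 m

163 m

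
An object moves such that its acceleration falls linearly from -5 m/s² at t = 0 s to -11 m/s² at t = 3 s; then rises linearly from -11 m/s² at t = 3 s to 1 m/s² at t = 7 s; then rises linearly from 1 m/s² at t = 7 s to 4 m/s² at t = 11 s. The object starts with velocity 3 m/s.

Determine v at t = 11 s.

-31 m/s

Δv equals the area under the a-t graph; then v = v₀ + Δv.
0–3 s: ½(-5 + -11)(3) = -24 m/s
3–7 s: ½(-11 + 1)(4) = -20 m/s
7–11 s: ½(1 + 4)(4) = 10 m/s
Δv = -34 m/s, so v(11) = 3 + (-34) = -31 m/s.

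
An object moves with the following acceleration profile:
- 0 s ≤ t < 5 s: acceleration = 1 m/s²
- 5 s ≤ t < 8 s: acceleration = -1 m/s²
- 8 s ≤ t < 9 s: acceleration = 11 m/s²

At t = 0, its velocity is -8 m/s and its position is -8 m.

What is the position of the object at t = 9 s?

On each constant-a segment, Δv = aΔt and Δx = v₀Δt + ½aΔt²; chain segment to segment.
0–5 s: v starts -8 m/s; Δx = -8·5 + ½·1·5² = -27.5 m; v ends -3 m/s.
5–8 s: v starts -3 m/s; Δx = -3·3 + ½·-1·3² = -13.5 m; v ends -6 m/s.
8–9 s: v starts -6 m/s; Δx = -6·1 + ½·11·1² = -0.5 m; v ends 5 m/s.
x(9) = -8 + Σ Δx = -49.5 m.

-49.5 m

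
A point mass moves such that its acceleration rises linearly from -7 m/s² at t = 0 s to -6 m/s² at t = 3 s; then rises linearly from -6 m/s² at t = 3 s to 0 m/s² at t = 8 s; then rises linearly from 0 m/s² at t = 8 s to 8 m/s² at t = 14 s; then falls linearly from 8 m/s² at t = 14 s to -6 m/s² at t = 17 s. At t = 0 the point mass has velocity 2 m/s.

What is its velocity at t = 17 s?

-5.5 m/s

Δv equals the area under the a-t graph; then v = v₀ + Δv.
0–3 s: ½(-7 + -6)(3) = -19.5 m/s
3–8 s: ½(-6 + 0)(5) = -15 m/s
8–14 s: ½(0 + 8)(6) = 24 m/s
14–17 s: ½(8 + -6)(3) = 3 m/s
Δv = -7.5 m/s, so v(17) = 2 + (-7.5) = -5.5 m/s.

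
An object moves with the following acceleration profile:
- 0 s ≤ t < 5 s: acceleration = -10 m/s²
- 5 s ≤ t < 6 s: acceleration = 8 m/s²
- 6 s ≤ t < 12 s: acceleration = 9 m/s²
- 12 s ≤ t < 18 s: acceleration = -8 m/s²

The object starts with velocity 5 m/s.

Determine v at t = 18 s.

Δv equals the area under the a-t graph; then v = v₀ + Δv.
0–5 s: -10 × 5 = -50 m/s
5–6 s: 8 × 1 = 8 m/s
6–12 s: 9 × 6 = 54 m/s
12–18 s: -8 × 6 = -48 m/s
Δv = -36 m/s, so v(18) = 5 + (-36) = -31 m/s.

-31 m/s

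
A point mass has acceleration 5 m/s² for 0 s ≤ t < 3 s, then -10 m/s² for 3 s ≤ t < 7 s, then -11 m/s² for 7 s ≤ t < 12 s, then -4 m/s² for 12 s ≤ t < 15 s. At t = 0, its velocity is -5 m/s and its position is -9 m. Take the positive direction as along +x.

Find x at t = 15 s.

-602 m

On each constant-a segment, Δv = aΔt and Δx = v₀Δt + ½aΔt²; chain segment to segment.
0–3 s: v starts -5 m/s; Δx = -5·3 + ½·5·3² = 7.5 m; v ends 10 m/s.
3–7 s: v starts 10 m/s; Δx = 10·4 + ½·-10·4² = -40 m; v ends -30 m/s.
7–12 s: v starts -30 m/s; Δx = -30·5 + ½·-11·5² = -287.5 m; v ends -85 m/s.
12–15 s: v starts -85 m/s; Δx = -85·3 + ½·-4·3² = -273 m; v ends -97 m/s.
x(15) = -9 + Σ Δx = -602 m.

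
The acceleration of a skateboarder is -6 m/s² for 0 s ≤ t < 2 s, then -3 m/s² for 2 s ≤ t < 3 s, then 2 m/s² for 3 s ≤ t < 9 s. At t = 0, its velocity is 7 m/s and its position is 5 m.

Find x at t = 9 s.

-11.5 m

On each constant-a segment, Δv = aΔt and Δx = v₀Δt + ½aΔt²; chain segment to segment.
0–2 s: v starts 7 m/s; Δx = 7·2 + ½·-6·2² = 2 m; v ends -5 m/s.
2–3 s: v starts -5 m/s; Δx = -5·1 + ½·-3·1² = -6.5 m; v ends -8 m/s.
3–9 s: v starts -8 m/s; Δx = -8·6 + ½·2·6² = -12 m; v ends 4 m/s.
x(9) = 5 + Σ Δx = -11.5 m.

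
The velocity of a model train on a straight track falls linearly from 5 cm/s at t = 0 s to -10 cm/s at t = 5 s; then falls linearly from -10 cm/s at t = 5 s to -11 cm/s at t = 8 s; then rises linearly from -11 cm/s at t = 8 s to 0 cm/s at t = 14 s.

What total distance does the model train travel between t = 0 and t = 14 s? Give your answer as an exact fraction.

256/3 cm

Total distance travelled is ∫|v| dt — sum the magnitudes of each area piece.
0–5 s: v = 0 at t = 5/3 s; triangle areas 25/6 + 50/3 = 125/6 cm
5–8 s: |½(-10 + -11)(3)| = 31.5 cm
8–14 s: |½(-11 + 0)(6)| = 33 cm
Total distance = 256/3 cm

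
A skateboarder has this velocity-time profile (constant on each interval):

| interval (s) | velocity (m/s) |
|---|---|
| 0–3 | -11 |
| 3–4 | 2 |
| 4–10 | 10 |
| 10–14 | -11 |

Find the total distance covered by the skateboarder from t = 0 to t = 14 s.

Total distance travelled is ∫|v| dt — sum the magnitudes of each area piece.
0–3 s: |-11| × 3 = 33 m
3–4 s: |2| × 1 = 2 m
4–10 s: |10| × 6 = 60 m
10–14 s: |-11| × 4 = 44 m
Total distance = 139 m

139 m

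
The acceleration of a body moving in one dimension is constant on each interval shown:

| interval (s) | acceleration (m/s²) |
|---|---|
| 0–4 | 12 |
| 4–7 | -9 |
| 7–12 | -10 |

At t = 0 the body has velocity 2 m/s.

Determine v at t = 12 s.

-27 m/s

Δv equals the area under the a-t graph; then v = v₀ + Δv.
0–4 s: 12 × 4 = 48 m/s
4–7 s: -9 × 3 = -27 m/s
7–12 s: -10 × 5 = -50 m/s
Δv = -29 m/s, so v(12) = 2 + (-29) = -27 m/s.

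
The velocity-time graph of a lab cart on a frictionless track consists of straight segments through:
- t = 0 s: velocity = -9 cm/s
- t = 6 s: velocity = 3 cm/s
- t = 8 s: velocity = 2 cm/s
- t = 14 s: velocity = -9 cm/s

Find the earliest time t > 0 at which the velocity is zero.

t = 4.5 s

v changes sign on 0–6 s (from -9 to 3); the graph is linear there, so v = 0 at t = 0 + (9)·(6 − 0)/(3 − -9) = 4.5 s.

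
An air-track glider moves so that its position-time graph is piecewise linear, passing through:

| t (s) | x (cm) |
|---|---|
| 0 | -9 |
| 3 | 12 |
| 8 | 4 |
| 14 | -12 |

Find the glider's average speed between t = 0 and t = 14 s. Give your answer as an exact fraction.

Average speed = (total path length)/(elapsed time); on a piecewise-linear x-t graph the path length is Σ|Δx|.
0–3 s: |Δx| = |12 − -9| = 21 cm
3–8 s: |Δx| = |4 − 12| = 8 cm
8–14 s: |Δx| = |-12 − 4| = 16 cm
Total path = 45 cm; average speed = 45/14 = 45/14 cm/s.

45/14 cm/s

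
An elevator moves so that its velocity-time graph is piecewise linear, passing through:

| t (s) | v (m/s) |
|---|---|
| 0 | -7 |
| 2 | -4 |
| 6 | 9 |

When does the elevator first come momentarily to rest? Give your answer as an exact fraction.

t = 42/13 s

v changes sign on 2–6 s (from -4 to 9); the graph is linear there, so v = 0 at t = 2 + (4)·(6 − 2)/(9 − -4) = 42/13 s.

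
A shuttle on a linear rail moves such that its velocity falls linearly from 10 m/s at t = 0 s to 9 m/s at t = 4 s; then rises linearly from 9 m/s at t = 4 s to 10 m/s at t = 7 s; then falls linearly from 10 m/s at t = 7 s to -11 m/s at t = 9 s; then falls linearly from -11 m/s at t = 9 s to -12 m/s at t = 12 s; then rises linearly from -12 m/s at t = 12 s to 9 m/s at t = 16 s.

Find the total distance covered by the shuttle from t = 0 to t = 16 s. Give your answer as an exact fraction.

Total distance travelled is ∫|v| dt — sum the magnitudes of each area piece.
0–4 s: |½(10 + 9)(4)| = 38 m
4–7 s: |½(9 + 10)(3)| = 28.5 m
7–9 s: v = 0 at t = 167/21 s; triangle areas 100/21 + 121/21 = 221/21 m
9–12 s: |½(-11 + -12)(3)| = 34.5 m
12–16 s: v = 0 at t = 100/7 s; triangle areas 96/7 + 54/7 = 150/7 m
Total distance = 2792/21 m

2792/21 m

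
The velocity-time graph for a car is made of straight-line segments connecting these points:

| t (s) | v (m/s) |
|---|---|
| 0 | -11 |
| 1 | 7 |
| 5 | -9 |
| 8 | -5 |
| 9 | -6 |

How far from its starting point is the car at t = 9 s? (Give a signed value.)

-32.5 m

Net displacement equals the area under the velocity-time graph (areas below the axis count negative).
0–1 s: ½(-11 + 7)(1) = -2 m
1–5 s: ½(7 + -9)(4) = -4 m
5–8 s: ½(-9 + -5)(3) = -21 m
8–9 s: ½(-5 + -6)(1) = -5.5 m
Net displacement = -32.5 m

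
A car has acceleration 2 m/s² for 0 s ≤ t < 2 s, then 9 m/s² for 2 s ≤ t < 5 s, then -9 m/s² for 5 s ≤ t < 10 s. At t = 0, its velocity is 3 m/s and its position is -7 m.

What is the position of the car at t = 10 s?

On each constant-a segment, Δv = aΔt and Δx = v₀Δt + ½aΔt²; chain segment to segment.
0–2 s: v starts 3 m/s; Δx = 3·2 + ½·2·2² = 10 m; v ends 7 m/s.
2–5 s: v starts 7 m/s; Δx = 7·3 + ½·9·3² = 61.5 m; v ends 34 m/s.
5–10 s: v starts 34 m/s; Δx = 34·5 + ½·-9·5² = 57.5 m; v ends -11 m/s.
x(10) = -7 + Σ Δx = 122 m.

122 m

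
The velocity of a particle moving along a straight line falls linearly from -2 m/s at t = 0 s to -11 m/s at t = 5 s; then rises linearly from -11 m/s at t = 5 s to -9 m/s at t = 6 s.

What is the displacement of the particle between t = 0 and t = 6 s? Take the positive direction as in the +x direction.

-42.5 m

Displacement is the signed area under the v-t curve.
0–5 s: ½(-2 + -11)(5) = -32.5 m
5–6 s: ½(-11 + -9)(1) = -10 m
Net displacement = -42.5 m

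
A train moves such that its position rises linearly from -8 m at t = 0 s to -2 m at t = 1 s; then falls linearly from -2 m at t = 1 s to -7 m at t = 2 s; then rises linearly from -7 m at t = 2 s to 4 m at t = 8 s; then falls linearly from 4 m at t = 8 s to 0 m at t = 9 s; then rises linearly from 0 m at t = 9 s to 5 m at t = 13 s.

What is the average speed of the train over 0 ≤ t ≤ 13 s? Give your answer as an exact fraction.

31/13 m/s

Average speed = (total path length)/(elapsed time); on a piecewise-linear x-t graph the path length is Σ|Δx|.
0–1 s: |Δx| = |-2 − -8| = 6 m
1–2 s: |Δx| = |-7 − -2| = 5 m
2–8 s: |Δx| = |4 − -7| = 11 m
8–9 s: |Δx| = |0 − 4| = 4 m
9–13 s: |Δx| = |5 − 0| = 5 m
Total path = 31 m; average speed = 31/13 = 31/13 m/s.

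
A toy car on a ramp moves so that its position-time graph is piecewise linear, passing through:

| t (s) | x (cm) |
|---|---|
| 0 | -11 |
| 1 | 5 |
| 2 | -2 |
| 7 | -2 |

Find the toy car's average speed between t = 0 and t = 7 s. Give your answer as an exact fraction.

Average speed = (total path length)/(elapsed time); on a piecewise-linear x-t graph the path length is Σ|Δx|.
0–1 s: |Δx| = |5 − -11| = 16 cm
1–2 s: |Δx| = |-2 − 5| = 7 cm
2–7 s: |Δx| = |-2 − -2| = 0 cm
Total path = 23 cm; average speed = 23/7 = 23/7 cm/s.

23/7 cm/s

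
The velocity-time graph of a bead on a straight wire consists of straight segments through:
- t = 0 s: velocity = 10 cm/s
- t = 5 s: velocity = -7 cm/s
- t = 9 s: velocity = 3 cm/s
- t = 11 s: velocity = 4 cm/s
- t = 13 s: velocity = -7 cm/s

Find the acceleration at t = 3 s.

Acceleration is the slope of the v-t graph on 0–5 s: (-7 − 10)/(5 − 0) = -3.4 cm/s².

-3.4 cm/s²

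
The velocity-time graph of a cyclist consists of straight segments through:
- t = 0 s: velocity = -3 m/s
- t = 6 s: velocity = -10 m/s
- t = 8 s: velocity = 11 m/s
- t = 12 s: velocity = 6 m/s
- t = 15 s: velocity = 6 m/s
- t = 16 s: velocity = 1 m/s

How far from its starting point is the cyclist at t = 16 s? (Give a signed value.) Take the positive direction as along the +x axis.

17.5 m

Displacement is the signed area under the v-t curve.
0–6 s: ½(-3 + -10)(6) = -39 m
6–8 s: ½(-10 + 11)(2) = 1 m
8–12 s: ½(11 + 6)(4) = 34 m
12–15 s: 6 × 3 = 18 m
15–16 s: ½(6 + 1)(1) = 3.5 m
Net displacement = 17.5 m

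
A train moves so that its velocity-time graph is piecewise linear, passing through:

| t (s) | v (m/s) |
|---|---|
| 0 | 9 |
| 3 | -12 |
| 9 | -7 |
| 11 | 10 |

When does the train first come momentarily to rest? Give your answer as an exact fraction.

t = 9/7 s

v changes sign on 0–3 s (from 9 to -12); the graph is linear there, so v = 0 at t = 0 + (-9)·(3 − 0)/(-12 − 9) = 9/7 s.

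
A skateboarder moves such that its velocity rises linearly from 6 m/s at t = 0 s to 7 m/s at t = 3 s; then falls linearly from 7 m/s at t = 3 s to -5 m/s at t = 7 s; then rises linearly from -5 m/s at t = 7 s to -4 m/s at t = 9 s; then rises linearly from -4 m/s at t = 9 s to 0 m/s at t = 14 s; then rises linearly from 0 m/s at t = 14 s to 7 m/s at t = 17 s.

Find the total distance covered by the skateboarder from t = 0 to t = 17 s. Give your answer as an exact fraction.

184/3 m

Distance (not displacement) is the total path length: add the absolute areas under v-t.
0–3 s: |½(6 + 7)(3)| = 19.5 m
3–7 s: v = 0 at t = 16/3 s; triangle areas 49/6 + 25/6 = 37/3 m
7–9 s: |½(-5 + -4)(2)| = 9 m
9–14 s: |½(-4 + 0)(5)| = 10 m
14–17 s: |½(0 + 7)(3)| = 10.5 m
Total distance = 184/3 m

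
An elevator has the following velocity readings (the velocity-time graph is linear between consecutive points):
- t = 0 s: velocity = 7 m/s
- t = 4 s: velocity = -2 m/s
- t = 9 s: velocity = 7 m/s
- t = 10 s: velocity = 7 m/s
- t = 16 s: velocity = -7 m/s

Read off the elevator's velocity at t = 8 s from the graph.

5.2 m/s

On 4–9 s the graph is linear from -2 to 7 m/s: v(8) = -2 + (7 − -2)·(8 − 4)/(9 − 4) = 5.2 m/s.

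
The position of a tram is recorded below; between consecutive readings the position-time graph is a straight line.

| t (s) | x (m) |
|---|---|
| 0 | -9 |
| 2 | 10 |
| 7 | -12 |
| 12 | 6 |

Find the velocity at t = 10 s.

3.6 m/s

Velocity is the slope of the x-t graph on 7–12 s: (6 − -12)/(12 − 7) = 3.6 m/s.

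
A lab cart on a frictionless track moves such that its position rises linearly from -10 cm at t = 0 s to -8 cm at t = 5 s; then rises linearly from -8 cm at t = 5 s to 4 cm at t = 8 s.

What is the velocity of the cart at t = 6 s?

Velocity is the slope of the x-t graph on 5–8 s: (4 − -8)/(8 − 5) = 4 cm/s.

4 cm/s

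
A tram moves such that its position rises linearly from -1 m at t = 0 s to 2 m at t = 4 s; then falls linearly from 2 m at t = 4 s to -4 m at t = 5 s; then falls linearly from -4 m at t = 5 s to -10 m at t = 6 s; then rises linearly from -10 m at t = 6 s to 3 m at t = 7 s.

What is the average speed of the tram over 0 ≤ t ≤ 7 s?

4 m/s

Average speed = (total path length)/(elapsed time); on a piecewise-linear x-t graph the path length is Σ|Δx|.
0–4 s: |Δx| = |2 − -1| = 3 m
4–5 s: |Δx| = |-4 − 2| = 6 m
5–6 s: |Δx| = |-10 − -4| = 6 m
6–7 s: |Δx| = |3 − -10| = 13 m
Total path = 28 m; average speed = 28/7 = 4 m/s.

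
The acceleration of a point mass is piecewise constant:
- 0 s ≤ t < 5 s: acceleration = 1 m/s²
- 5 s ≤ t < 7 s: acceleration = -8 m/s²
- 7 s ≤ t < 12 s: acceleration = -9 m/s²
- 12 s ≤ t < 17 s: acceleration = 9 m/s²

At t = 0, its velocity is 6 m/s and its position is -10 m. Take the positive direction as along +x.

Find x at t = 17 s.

-236.5 m

On each constant-a segment, Δv = aΔt and Δx = v₀Δt + ½aΔt²; chain segment to segment.
0–5 s: v starts 6 m/s; Δx = 6·5 + ½·1·5² = 42.5 m; v ends 11 m/s.
5–7 s: v starts 11 m/s; Δx = 11·2 + ½·-8·2² = 6 m; v ends -5 m/s.
7–12 s: v starts -5 m/s; Δx = -5·5 + ½·-9·5² = -137.5 m; v ends -50 m/s.
12–17 s: v starts -50 m/s; Δx = -50·5 + ½·9·5² = -137.5 m; v ends -5 m/s.
x(17) = -10 + Σ Δx = -236.5 m.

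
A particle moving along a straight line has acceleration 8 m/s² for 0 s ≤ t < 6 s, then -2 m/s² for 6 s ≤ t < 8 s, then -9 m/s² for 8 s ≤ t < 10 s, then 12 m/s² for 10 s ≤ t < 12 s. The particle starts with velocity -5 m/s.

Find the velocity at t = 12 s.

45 m/s

Δv equals the area under the a-t graph; then v = v₀ + Δv.
0–6 s: 8 × 6 = 48 m/s
6–8 s: -2 × 2 = -4 m/s
8–10 s: -9 × 2 = -18 m/s
10–12 s: 12 × 2 = 24 m/s
Δv = 50 m/s, so v(12) = -5 + (50) = 45 m/s.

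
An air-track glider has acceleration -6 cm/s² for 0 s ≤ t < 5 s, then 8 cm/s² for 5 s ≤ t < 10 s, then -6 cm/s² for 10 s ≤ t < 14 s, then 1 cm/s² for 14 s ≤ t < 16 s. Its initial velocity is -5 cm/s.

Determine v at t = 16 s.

-17 cm/s

Δv equals the area under the a-t graph; then v = v₀ + Δv.
0–5 s: -6 × 5 = -30 cm/s
5–10 s: 8 × 5 = 40 cm/s
10–14 s: -6 × 4 = -24 cm/s
14–16 s: 1 × 2 = 2 cm/s
Δv = -12 cm/s, so v(16) = -5 + (-12) = -17 cm/s.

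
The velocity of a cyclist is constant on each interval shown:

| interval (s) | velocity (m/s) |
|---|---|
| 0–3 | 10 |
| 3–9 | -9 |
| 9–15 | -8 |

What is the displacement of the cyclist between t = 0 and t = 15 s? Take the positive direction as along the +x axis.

-72 m

Displacement is the signed area under the v-t curve.
0–3 s: 10 × 3 = 30 m
3–9 s: -9 × 6 = -54 m
9–15 s: -8 × 6 = -48 m
Net displacement = -72 m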